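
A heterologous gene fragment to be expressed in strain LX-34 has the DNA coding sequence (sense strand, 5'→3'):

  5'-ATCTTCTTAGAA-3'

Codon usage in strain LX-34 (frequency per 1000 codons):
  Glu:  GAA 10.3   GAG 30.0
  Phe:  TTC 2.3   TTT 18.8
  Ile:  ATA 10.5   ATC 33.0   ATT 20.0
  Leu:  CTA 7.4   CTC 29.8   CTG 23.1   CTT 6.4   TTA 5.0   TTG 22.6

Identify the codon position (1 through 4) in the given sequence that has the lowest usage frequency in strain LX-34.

2

Codon 1 ATC (Ile): 33.0 per 1000.
Codon 2 TTC (Phe): 2.3 per 1000.
Codon 3 TTA (Leu): 5.0 per 1000.
Codon 4 GAA (Glu): 10.3 per 1000.
Lowest frequency is 2.3 at codon 2.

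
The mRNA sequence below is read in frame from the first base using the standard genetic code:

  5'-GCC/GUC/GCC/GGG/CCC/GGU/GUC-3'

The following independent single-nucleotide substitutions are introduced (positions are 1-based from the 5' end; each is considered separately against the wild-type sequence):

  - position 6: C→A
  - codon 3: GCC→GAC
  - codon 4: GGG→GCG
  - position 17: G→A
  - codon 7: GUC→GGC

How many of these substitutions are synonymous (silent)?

1

Codon 2: GUC (Val) → GUA (Val) — synonymous.
Codon 3: GCC (Ala) → GAC (Asp) — missense.
Codon 4: GGG (Gly) → GCG (Ala) — missense.
Codon 6: GGU (Gly) → GAU (Asp) — missense.
Codon 7: GUC (Val) → GGC (Gly) — missense.
Synonymous: 1 of 5.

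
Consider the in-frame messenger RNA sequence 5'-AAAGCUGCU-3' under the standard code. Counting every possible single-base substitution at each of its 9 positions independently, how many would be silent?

Codon 1 (AAA, Lys): 1 synonymous substitution.
Codon 2 (GCU, Ala): 3 synonymous substitutions.
Codon 3 (GCU, Ala): 3 synonymous substitutions.
Total: 1 + 3 + 3 = 7.

7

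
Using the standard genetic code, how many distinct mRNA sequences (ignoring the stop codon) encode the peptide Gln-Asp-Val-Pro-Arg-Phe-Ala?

Gln: 2 codons.
Asp: 2 codons.
Val: 4 codons.
Pro: 4 codons.
Arg: 6 codons.
Phe: 2 codons.
Ala: 4 codons.
2 × 2 × 4 × 4 × 6 × 2 × 4 = 3072.

3072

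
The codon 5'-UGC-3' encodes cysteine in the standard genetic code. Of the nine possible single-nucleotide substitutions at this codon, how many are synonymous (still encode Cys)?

Position 1: none → 0 synonymous.
Position 2: none → 0 synonymous.
Position 3: UGU → 1 synonymous.
Total: 0 + 0 + 1 = 1.

1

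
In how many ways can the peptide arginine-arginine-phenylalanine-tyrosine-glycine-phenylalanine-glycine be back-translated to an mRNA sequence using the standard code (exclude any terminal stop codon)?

Arg: 6 codons.
Arg: 6 codons.
Phe: 2 codons.
Tyr: 2 codons.
Gly: 4 codons.
Phe: 2 codons.
Gly: 4 codons.
6 × 6 × 2 × 2 × 4 × 2 × 4 = 4608.

4608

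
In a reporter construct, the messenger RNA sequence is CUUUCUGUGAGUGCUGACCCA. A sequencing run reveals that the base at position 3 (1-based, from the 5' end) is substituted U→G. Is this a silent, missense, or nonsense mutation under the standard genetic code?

Position 3 falls in codon 1: CUU → Leu.
After the substitution the codon is CUG → Leu.
Both encode Leu, so the change is synonymous.

silent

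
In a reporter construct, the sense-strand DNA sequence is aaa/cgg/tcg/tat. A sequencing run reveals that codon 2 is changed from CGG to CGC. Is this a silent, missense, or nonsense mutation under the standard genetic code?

Position 6 falls in codon 2: CGG → Arg.
After the substitution the codon is CGC → Arg.
Both encode Arg, so the change is synonymous.

silent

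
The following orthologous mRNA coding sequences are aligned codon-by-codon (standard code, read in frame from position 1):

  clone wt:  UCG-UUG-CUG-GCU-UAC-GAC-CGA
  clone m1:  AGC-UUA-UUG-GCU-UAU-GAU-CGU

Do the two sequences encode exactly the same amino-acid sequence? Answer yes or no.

Codon 1: UCG Ser / AGC Ser — synonymous.
Codon 2: UUG Leu / UUA Leu — synonymous.
Codon 3: CUG Leu / UUG Leu — synonymous.
Codon 4: GCU Ala / GCU Ala — identical.
Codon 5: UAC Tyr / UAU Tyr — synonymous.
Codon 6: GAC Asp / GAU Asp — synonymous.
Codon 7: CGA Arg / CGU Arg — synonymous.
Nonsynonymous differences: 0 → same protein.

yes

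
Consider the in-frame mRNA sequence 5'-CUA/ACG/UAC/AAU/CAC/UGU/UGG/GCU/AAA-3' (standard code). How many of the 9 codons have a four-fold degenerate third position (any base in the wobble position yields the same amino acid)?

Codon 1 CUA (Leu): third position 4-fold.
Codon 2 ACG (Thr): third position 4-fold.
Codon 3 UAC (Tyr): third position 2-fold.
Codon 4 AAU (Asn): third position 2-fold.
Codon 5 CAC (His): third position 2-fold.
Codon 6 UGU (Cys): third position 2-fold.
Codon 7 UGG (Trp): third position 1-fold.
Codon 8 GCU (Ala): third position 4-fold.
Codon 9 AAA (Lys): third position 2-fold.
Four-fold degenerate third positions: 3.

3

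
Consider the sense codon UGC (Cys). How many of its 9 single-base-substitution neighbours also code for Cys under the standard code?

1

Position 1: none → 0 synonymous.
Position 2: none → 0 synonymous.
Position 3: UGU → 1 synonymous.
Total: 0 + 0 + 1 = 1.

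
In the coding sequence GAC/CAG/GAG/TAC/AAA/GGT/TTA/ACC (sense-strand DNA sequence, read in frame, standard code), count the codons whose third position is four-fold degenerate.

Codon 1 GAC (Asp): third position 2-fold.
Codon 2 CAG (Gln): third position 2-fold.
Codon 3 GAG (Glu): third position 2-fold.
Codon 4 TAC (Tyr): third position 2-fold.
Codon 5 AAA (Lys): third position 2-fold.
Codon 6 GGT (Gly): third position 4-fold.
Codon 7 TTA (Leu): third position 2-fold.
Codon 8 ACC (Thr): third position 4-fold.
Four-fold degenerate third positions: 2.

2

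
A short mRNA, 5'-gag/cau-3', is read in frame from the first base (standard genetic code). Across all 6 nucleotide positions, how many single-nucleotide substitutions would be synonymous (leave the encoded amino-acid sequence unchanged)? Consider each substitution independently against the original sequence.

Codon 1 (GAG, Glu): 1 synonymous substitution.
Codon 2 (CAU, His): 1 synonymous substitution.
Total: 1 + 1 = 2.

2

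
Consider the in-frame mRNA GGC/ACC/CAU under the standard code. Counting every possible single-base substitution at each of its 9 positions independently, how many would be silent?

7

Codon 1 (GGC, Gly): 3 synonymous substitutions.
Codon 2 (ACC, Thr): 3 synonymous substitutions.
Codon 3 (CAU, His): 1 synonymous substitution.
Total: 3 + 3 + 1 = 7.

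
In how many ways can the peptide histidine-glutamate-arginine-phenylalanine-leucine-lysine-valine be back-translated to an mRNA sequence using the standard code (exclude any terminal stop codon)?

His: 2 codons.
Glu: 2 codons.
Arg: 6 codons.
Phe: 2 codons.
Leu: 6 codons.
Lys: 2 codons.
Val: 4 codons.
2 × 2 × 6 × 2 × 6 × 2 × 4 = 2304.

2304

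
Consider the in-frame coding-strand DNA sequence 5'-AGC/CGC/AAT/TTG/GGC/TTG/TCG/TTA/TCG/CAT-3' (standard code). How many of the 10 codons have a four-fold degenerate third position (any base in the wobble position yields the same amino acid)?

Codon 1 AGC (Ser): third position 2-fold.
Codon 2 CGC (Arg): third position 4-fold.
Codon 3 AAT (Asn): third position 2-fold.
Codon 4 TTG (Leu): third position 2-fold.
Codon 5 GGC (Gly): third position 4-fold.
Codon 6 TTG (Leu): third position 2-fold.
Codon 7 TCG (Ser): third position 4-fold.
Codon 8 TTA (Leu): third position 2-fold.
Codon 9 TCG (Ser): third position 4-fold.
Codon 10 CAT (His): third position 2-fold.
Four-fold degenerate third positions: 4.

4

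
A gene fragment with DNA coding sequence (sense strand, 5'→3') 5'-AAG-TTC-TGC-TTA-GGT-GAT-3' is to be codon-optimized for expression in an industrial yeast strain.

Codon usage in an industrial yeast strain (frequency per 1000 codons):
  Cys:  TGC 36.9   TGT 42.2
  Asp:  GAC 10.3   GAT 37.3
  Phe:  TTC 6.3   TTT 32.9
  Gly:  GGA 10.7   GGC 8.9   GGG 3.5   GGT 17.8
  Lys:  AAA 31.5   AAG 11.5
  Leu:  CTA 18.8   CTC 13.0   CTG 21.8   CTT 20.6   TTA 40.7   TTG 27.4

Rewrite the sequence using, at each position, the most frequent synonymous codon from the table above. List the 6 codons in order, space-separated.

AAA TTT TGT TTA GGT GAT

Codon 1 (Lys): best is AAA at 31.5.
Codon 2 (Phe): best is TTT at 32.9.
Codon 3 (Cys): best is TGT at 42.2.
Codon 4 (Leu): best is TTA at 40.7.
Codon 5 (Gly): best is GGT at 17.8.
Codon 6 (Asp): best is GAT at 37.3.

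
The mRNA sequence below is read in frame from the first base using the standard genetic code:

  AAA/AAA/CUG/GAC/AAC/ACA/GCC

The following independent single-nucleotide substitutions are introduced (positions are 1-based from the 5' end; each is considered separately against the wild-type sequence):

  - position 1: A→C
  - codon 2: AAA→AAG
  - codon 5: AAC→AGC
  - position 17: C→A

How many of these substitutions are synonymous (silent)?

Codon 1: AAA (Lys) → CAA (Gln) — missense.
Codon 2: AAA (Lys) → AAG (Lys) — synonymous.
Codon 5: AAC (Asn) → AGC (Ser) — missense.
Codon 6: ACA (Thr) → AAA (Lys) — missense.
Synonymous: 1 of 4.

1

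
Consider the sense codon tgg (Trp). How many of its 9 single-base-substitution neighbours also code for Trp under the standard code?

0

Position 1: none → 0 synonymous.
Position 2: none → 0 synonymous.
Position 3: none → 0 synonymous.
Total: 0 + 0 + 0 = 0.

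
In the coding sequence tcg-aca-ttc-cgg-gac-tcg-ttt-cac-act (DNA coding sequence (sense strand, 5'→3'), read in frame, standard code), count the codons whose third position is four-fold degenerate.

5

Codon 1 TCG (Ser): third position 4-fold.
Codon 2 ACA (Thr): third position 4-fold.
Codon 3 TTC (Phe): third position 2-fold.
Codon 4 CGG (Arg): third position 4-fold.
Codon 5 GAC (Asp): third position 2-fold.
Codon 6 TCG (Ser): third position 4-fold.
Codon 7 TTT (Phe): third position 2-fold.
Codon 8 CAC (His): third position 2-fold.
Codon 9 ACT (Thr): third position 4-fold.
Four-fold degenerate third positions: 5.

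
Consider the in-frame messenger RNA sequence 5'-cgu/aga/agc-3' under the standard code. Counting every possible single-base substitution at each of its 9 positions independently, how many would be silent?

6

Codon 1 (CGU, Arg): 3 synonymous substitutions.
Codon 2 (AGA, Arg): 2 synonymous substitutions.
Codon 3 (AGC, Ser): 1 synonymous substitution.
Total: 3 + 2 + 1 = 6.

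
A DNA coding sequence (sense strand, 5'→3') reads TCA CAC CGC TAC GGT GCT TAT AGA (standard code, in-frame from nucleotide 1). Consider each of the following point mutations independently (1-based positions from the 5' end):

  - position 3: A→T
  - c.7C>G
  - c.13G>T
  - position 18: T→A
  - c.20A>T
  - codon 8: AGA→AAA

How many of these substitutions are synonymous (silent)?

2

Codon 1: TCA (Ser) → TCT (Ser) — synonymous.
Codon 3: CGC (Arg) → GGC (Gly) — missense.
Codon 5: GGT (Gly) → TGT (Cys) — missense.
Codon 6: GCT (Ala) → GCA (Ala) — synonymous.
Codon 7: TAT (Tyr) → TTT (Phe) — missense.
Codon 8: AGA (Arg) → AAA (Lys) — missense.
Synonymous: 2 of 6.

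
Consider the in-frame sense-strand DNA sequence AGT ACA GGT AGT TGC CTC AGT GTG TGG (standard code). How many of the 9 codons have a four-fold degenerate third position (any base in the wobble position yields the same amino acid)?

4

Codon 1 AGT (Ser): third position 2-fold.
Codon 2 ACA (Thr): third position 4-fold.
Codon 3 GGT (Gly): third position 4-fold.
Codon 4 AGT (Ser): third position 2-fold.
Codon 5 TGC (Cys): third position 2-fold.
Codon 6 CTC (Leu): third position 4-fold.
Codon 7 AGT (Ser): third position 2-fold.
Codon 8 GTG (Val): third position 4-fold.
Codon 9 TGG (Trp): third position 1-fold.
Four-fold degenerate third positions: 4.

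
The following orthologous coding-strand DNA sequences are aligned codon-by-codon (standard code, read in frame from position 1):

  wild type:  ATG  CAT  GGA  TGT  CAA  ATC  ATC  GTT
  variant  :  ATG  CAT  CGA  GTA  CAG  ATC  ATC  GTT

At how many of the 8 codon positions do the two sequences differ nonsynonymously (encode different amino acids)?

2

Codon 1: ATG Met / ATG Met — identical.
Codon 2: CAT His / CAT His — identical.
Codon 3: GGA Gly / CGA Arg — nonsynonymous.
Codon 4: TGT Cys / GTA Val — nonsynonymous.
Codon 5: CAA Gln / CAG Gln — synonymous.
Codon 6: ATC Ile / ATC Ile — identical.
Codon 7: ATC Ile / ATC Ile — identical.
Codon 8: GTT Val / GTT Val — identical.
Nonsynonymous differences: 2.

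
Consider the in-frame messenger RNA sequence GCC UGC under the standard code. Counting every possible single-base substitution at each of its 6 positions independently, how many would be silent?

4

Codon 1 (GCC, Ala): 3 synonymous substitutions.
Codon 2 (UGC, Cys): 1 synonymous substitution.
Total: 3 + 1 = 4.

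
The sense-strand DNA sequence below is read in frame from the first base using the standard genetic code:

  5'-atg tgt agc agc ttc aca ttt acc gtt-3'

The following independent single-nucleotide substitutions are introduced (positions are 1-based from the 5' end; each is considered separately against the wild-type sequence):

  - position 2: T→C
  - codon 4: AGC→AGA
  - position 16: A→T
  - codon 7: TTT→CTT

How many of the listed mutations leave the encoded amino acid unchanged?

0

Codon 1: ATG (Met) → ACG (Thr) — missense.
Codon 4: AGC (Ser) → AGA (Arg) — missense.
Codon 6: ACA (Thr) → TCA (Ser) — missense.
Codon 7: TTT (Phe) → CTT (Leu) — missense.
Synonymous: 0 of 4.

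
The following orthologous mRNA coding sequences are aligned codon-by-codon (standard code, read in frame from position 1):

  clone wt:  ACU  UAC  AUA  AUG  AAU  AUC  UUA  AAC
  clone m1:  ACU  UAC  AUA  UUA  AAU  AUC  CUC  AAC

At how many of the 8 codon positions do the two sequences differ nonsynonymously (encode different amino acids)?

Codon 1: ACU Thr / ACU Thr — identical.
Codon 2: UAC Tyr / UAC Tyr — identical.
Codon 3: AUA Ile / AUA Ile — identical.
Codon 4: AUG Met / UUA Leu — nonsynonymous.
Codon 5: AAU Asn / AAU Asn — identical.
Codon 6: AUC Ile / AUC Ile — identical.
Codon 7: UUA Leu / CUC Leu — synonymous.
Codon 8: AAC Asn / AAC Asn — identical.
Nonsynonymous differences: 1.

1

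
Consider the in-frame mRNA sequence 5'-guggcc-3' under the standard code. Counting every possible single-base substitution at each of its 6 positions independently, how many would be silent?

6

Codon 1 (GUG, Val): 3 synonymous substitutions.
Codon 2 (GCC, Ala): 3 synonymous substitutions.
Total: 3 + 3 = 6.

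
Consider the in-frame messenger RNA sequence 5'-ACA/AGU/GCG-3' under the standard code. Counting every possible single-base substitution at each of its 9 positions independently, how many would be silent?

Codon 1 (ACA, Thr): 3 synonymous substitutions.
Codon 2 (AGU, Ser): 1 synonymous substitution.
Codon 3 (GCG, Ala): 3 synonymous substitutions.
Total: 3 + 1 + 3 = 7.

7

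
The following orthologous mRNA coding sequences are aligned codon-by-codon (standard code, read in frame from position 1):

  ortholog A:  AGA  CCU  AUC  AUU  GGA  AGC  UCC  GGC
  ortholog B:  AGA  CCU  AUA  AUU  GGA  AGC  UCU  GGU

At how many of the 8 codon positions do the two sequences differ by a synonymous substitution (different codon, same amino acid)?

3

Codon 1: AGA Arg / AGA Arg — identical.
Codon 2: CCU Pro / CCU Pro — identical.
Codon 3: AUC Ile / AUA Ile — synonymous.
Codon 4: AUU Ile / AUU Ile — identical.
Codon 5: GGA Gly / GGA Gly — identical.
Codon 6: AGC Ser / AGC Ser — identical.
Codon 7: UCC Ser / UCU Ser — synonymous.
Codon 8: GGC Gly / GGU Gly — synonymous.
Synonymous differences: 3.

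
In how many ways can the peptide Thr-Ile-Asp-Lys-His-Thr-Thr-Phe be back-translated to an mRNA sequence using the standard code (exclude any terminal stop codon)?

Thr: 4 codons.
Ile: 3 codons.
Asp: 2 codons.
Lys: 2 codons.
His: 2 codons.
Thr: 4 codons.
Thr: 4 codons.
Phe: 2 codons.
4 × 3 × 2 × 2 × 2 × 4 × 4 × 2 = 3072.

3072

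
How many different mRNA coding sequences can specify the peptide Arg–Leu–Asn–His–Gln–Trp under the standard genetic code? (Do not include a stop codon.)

Arg: 6 codons.
Leu: 6 codons.
Asn: 2 codons.
His: 2 codons.
Gln: 2 codons.
Trp: 1 codon.
6 × 6 × 2 × 2 × 2 × 1 = 288.

288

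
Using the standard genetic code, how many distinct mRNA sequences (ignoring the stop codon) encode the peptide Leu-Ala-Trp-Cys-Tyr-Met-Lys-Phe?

Leu: 6 codons.
Ala: 4 codons.
Trp: 1 codon.
Cys: 2 codons.
Tyr: 2 codons.
Met: 1 codon.
Lys: 2 codons.
Phe: 2 codons.
6 × 4 × 1 × 2 × 2 × 1 × 2 × 2 = 384.

384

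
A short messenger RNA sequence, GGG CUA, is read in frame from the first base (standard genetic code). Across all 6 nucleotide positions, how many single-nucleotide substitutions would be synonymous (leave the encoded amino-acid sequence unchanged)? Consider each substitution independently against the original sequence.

Codon 1 (GGG, Gly): 3 synonymous substitutions.
Codon 2 (CUA, Leu): 4 synonymous substitutions.
Total: 3 + 4 = 7.

7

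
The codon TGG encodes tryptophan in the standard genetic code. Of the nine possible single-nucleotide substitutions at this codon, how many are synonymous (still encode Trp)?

0

Position 1: none → 0 synonymous.
Position 2: none → 0 synonymous.
Position 3: none → 0 synonymous.
Total: 0 + 0 + 0 = 0.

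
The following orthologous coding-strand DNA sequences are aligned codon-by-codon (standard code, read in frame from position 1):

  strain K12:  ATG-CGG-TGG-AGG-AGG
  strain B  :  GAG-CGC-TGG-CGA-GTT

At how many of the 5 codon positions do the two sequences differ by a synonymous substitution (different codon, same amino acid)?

Codon 1: ATG Met / GAG Glu — nonsynonymous.
Codon 2: CGG Arg / CGC Arg — synonymous.
Codon 3: TGG Trp / TGG Trp — identical.
Codon 4: AGG Arg / CGA Arg — synonymous.
Codon 5: AGG Arg / GTT Val — nonsynonymous.
Synonymous differences: 2.

2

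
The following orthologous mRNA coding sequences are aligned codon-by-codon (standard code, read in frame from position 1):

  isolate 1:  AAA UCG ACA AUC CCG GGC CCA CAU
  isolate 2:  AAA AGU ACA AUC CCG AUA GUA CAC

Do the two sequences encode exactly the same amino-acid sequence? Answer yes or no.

no

Codon 1: AAA Lys / AAA Lys — identical.
Codon 2: UCG Ser / AGU Ser — synonymous.
Codon 3: ACA Thr / ACA Thr — identical.
Codon 4: AUC Ile / AUC Ile — identical.
Codon 5: CCG Pro / CCG Pro — identical.
Codon 6: GGC Gly / AUA Ile — nonsynonymous.
Codon 7: CCA Pro / GUA Val — nonsynonymous.
Codon 8: CAU His / CAC His — synonymous.
Nonsynonymous differences: 2 → different protein.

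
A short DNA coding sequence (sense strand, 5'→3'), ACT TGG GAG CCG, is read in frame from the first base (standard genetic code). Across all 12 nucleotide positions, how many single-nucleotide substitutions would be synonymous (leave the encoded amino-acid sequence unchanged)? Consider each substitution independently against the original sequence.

7

Codon 1 (ACT, Thr): 3 synonymous substitutions.
Codon 2 (TGG, Trp): 0 synonymous substitutions.
Codon 3 (GAG, Glu): 1 synonymous substitution.
Codon 4 (CCG, Pro): 3 synonymous substitutions.
Total: 3 + 0 + 1 + 3 = 7.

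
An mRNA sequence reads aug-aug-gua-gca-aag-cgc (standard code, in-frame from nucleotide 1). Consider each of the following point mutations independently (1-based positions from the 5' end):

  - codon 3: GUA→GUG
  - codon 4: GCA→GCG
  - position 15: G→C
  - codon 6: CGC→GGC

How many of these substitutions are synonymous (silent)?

2

Codon 3: GUA (Val) → GUG (Val) — synonymous.
Codon 4: GCA (Ala) → GCG (Ala) — synonymous.
Codon 5: AAG (Lys) → AAC (Asn) — missense.
Codon 6: CGC (Arg) → GGC (Gly) — missense.
Synonymous: 2 of 4.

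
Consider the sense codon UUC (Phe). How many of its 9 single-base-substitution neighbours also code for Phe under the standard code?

Position 1: none → 0 synonymous.
Position 2: none → 0 synonymous.
Position 3: UUU → 1 synonymous.
Total: 0 + 0 + 1 = 1.

1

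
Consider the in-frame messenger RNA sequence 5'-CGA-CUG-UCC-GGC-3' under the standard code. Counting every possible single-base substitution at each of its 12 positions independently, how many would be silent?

Codon 1 (CGA, Arg): 4 synonymous substitutions.
Codon 2 (CUG, Leu): 4 synonymous substitutions.
Codon 3 (UCC, Ser): 3 synonymous substitutions.
Codon 4 (GGC, Gly): 3 synonymous substitutions.
Total: 4 + 4 + 3 + 3 = 14.

14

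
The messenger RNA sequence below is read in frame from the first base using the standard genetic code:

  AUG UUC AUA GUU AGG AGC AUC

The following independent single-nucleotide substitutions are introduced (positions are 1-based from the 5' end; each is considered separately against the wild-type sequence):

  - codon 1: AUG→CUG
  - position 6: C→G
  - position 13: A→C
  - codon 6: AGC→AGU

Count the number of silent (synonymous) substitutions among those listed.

Codon 1: AUG (Met) → CUG (Leu) — missense.
Codon 2: UUC (Phe) → UUG (Leu) — missense.
Codon 5: AGG (Arg) → CGG (Arg) — synonymous.
Codon 6: AGC (Ser) → AGU (Ser) — synonymous.
Synonymous: 2 of 4.

2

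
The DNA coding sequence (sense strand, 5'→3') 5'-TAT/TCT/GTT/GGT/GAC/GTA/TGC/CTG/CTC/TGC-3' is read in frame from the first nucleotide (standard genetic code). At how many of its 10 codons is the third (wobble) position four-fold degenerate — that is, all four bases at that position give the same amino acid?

6

Codon 1 TAT (Tyr): third position 2-fold.
Codon 2 TCT (Ser): third position 4-fold.
Codon 3 GTT (Val): third position 4-fold.
Codon 4 GGT (Gly): third position 4-fold.
Codon 5 GAC (Asp): third position 2-fold.
Codon 6 GTA (Val): third position 4-fold.
Codon 7 TGC (Cys): third position 2-fold.
Codon 8 CTG (Leu): third position 4-fold.
Codon 9 CTC (Leu): third position 4-fold.
Codon 10 TGC (Cys): third position 2-fold.
Four-fold degenerate third positions: 6.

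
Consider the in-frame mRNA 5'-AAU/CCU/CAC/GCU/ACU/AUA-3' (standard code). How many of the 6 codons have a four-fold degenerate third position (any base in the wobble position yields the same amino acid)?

Codon 1 AAU (Asn): third position 2-fold.
Codon 2 CCU (Pro): third position 4-fold.
Codon 3 CAC (His): third position 2-fold.
Codon 4 GCU (Ala): third position 4-fold.
Codon 5 ACU (Thr): third position 4-fold.
Codon 6 AUA (Ile): third position 3-fold.
Four-fold degenerate third positions: 3.

3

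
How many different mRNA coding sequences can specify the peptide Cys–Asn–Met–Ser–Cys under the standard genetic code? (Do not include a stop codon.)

48

Cys: 2 codons.
Asn: 2 codons.
Met: 1 codon.
Ser: 6 codons.
Cys: 2 codons.
2 × 2 × 1 × 6 × 2 = 48.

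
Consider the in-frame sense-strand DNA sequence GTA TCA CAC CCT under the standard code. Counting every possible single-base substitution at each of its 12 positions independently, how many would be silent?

Codon 1 (GTA, Val): 3 synonymous substitutions.
Codon 2 (TCA, Ser): 3 synonymous substitutions.
Codon 3 (CAC, His): 1 synonymous substitution.
Codon 4 (CCT, Pro): 3 synonymous substitutions.
Total: 3 + 3 + 1 + 3 = 10.

10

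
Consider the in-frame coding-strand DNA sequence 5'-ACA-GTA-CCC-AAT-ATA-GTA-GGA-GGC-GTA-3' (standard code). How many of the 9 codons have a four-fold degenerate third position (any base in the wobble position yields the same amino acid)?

7

Codon 1 ACA (Thr): third position 4-fold.
Codon 2 GTA (Val): third position 4-fold.
Codon 3 CCC (Pro): third position 4-fold.
Codon 4 AAT (Asn): third position 2-fold.
Codon 5 ATA (Ile): third position 3-fold.
Codon 6 GTA (Val): third position 4-fold.
Codon 7 GGA (Gly): third position 4-fold.
Codon 8 GGC (Gly): third position 4-fold.
Codon 9 GTA (Val): third position 4-fold.
Four-fold degenerate third positions: 7.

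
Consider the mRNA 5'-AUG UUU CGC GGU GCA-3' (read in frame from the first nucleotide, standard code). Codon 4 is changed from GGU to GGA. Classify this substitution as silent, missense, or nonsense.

Position 12 falls in codon 4: GGU → Gly.
After the substitution the codon is GGA → Gly.
Both encode Gly, so the change is synonymous.

silent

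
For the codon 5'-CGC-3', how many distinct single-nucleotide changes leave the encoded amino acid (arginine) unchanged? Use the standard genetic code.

Position 1: none → 0 synonymous.
Position 2: none → 0 synonymous.
Position 3: CGT, CGA, CGG → 3 synonymous.
Total: 0 + 0 + 3 = 3.

3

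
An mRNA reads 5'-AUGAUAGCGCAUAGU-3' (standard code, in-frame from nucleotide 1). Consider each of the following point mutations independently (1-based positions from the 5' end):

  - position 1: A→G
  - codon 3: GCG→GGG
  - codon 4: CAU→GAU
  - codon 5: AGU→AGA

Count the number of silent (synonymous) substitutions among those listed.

0

Codon 1: AUG (Met) → GUG (Val) — missense.
Codon 3: GCG (Ala) → GGG (Gly) — missense.
Codon 4: CAU (His) → GAU (Asp) — missense.
Codon 5: AGU (Ser) → AGA (Arg) — missense.
Synonymous: 0 of 4.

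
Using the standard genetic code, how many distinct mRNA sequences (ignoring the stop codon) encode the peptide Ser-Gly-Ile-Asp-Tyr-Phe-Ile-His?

Ser: 6 codons.
Gly: 4 codons.
Ile: 3 codons.
Asp: 2 codons.
Tyr: 2 codons.
Phe: 2 codons.
Ile: 3 codons.
His: 2 codons.
6 × 4 × 3 × 2 × 2 × 2 × 3 × 2 = 3456.

3456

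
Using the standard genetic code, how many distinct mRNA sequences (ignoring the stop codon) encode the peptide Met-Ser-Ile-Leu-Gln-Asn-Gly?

Met: 1 codon.
Ser: 6 codons.
Ile: 3 codons.
Leu: 6 codons.
Gln: 2 codons.
Asn: 2 codons.
Gly: 4 codons.
1 × 6 × 3 × 6 × 2 × 2 × 4 = 1728.

1728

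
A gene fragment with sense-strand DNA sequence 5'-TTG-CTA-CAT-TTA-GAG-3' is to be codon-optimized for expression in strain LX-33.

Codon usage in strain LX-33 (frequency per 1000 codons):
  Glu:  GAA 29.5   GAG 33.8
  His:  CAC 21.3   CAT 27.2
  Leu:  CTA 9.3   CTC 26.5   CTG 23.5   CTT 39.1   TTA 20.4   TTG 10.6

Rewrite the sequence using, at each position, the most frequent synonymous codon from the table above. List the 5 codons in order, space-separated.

CTT CTT CAT CTT GAG

Codon 1 (Leu): best is CTT at 39.1.
Codon 2 (Leu): best is CTT at 39.1.
Codon 3 (His): best is CAT at 27.2.
Codon 4 (Leu): best is CTT at 39.1.
Codon 5 (Glu): best is GAG at 33.8.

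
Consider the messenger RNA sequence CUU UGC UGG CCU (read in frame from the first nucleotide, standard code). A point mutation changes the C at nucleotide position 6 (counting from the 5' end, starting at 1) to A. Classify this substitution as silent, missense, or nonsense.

nonsense

Position 6 falls in codon 2: UGC → Cys.
After the substitution the codon is UGA → Stop.
The new codon is a stop codon, so this is a nonsense mutation.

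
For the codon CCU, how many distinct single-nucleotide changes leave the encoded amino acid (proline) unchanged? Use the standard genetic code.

Position 1: none → 0 synonymous.
Position 2: none → 0 synonymous.
Position 3: CCC, CCA, CCG → 3 synonymous.
Total: 0 + 0 + 3 = 3.

3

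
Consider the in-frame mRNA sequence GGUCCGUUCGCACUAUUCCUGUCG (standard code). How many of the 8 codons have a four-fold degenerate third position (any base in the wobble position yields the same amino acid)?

Codon 1 GGU (Gly): third position 4-fold.
Codon 2 CCG (Pro): third position 4-fold.
Codon 3 UUC (Phe): third position 2-fold.
Codon 4 GCA (Ala): third position 4-fold.
Codon 5 CUA (Leu): third position 4-fold.
Codon 6 UUC (Phe): third position 2-fold.
Codon 7 CUG (Leu): third position 4-fold.
Codon 8 UCG (Ser): third position 4-fold.
Four-fold degenerate third positions: 6.

6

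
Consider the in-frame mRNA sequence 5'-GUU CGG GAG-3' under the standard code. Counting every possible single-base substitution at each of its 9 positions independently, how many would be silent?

8

Codon 1 (GUU, Val): 3 synonymous substitutions.
Codon 2 (CGG, Arg): 4 synonymous substitutions.
Codon 3 (GAG, Glu): 1 synonymous substitution.
Total: 3 + 4 + 1 = 8.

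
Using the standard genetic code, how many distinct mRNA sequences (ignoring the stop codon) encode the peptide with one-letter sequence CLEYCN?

Cys: 2 codons.
Leu: 6 codons.
Glu: 2 codons.
Tyr: 2 codons.
Cys: 2 codons.
Asn: 2 codons.
2 × 6 × 2 × 2 × 2 × 2 = 192.

192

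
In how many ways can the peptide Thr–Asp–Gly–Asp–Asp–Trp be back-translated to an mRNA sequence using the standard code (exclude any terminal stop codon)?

128

Thr: 4 codons.
Asp: 2 codons.
Gly: 4 codons.
Asp: 2 codons.
Asp: 2 codons.
Trp: 1 codon.
4 × 2 × 4 × 2 × 2 × 1 = 128.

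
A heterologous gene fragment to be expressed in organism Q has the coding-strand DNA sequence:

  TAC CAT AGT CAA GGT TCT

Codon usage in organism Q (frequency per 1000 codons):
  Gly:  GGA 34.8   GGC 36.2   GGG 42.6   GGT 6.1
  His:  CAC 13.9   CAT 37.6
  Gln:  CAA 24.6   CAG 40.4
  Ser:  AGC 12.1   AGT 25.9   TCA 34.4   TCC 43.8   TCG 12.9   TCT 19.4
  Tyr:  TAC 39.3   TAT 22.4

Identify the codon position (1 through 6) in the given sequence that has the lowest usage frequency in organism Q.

5

Codon 1 TAC (Tyr): 39.3 per 1000.
Codon 2 CAT (His): 37.6 per 1000.
Codon 3 AGT (Ser): 25.9 per 1000.
Codon 4 CAA (Gln): 24.6 per 1000.
Codon 5 GGT (Gly): 6.1 per 1000.
Codon 6 TCT (Ser): 19.4 per 1000.
Lowest frequency is 6.1 at codon 5.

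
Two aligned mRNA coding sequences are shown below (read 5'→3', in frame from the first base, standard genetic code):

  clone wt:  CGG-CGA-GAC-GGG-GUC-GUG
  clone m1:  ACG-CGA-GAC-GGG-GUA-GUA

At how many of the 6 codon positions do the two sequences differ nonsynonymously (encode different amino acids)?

Codon 1: CGG Arg / ACG Thr — nonsynonymous.
Codon 2: CGA Arg / CGA Arg — identical.
Codon 3: GAC Asp / GAC Asp — identical.
Codon 4: GGG Gly / GGG Gly — identical.
Codon 5: GUC Val / GUA Val — synonymous.
Codon 6: GUG Val / GUA Val — synonymous.
Nonsynonymous differences: 1.

1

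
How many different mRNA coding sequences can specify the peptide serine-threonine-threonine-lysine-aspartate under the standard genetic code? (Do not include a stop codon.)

384

Ser: 6 codons.
Thr: 4 codons.
Thr: 4 codons.
Lys: 2 codons.
Asp: 2 codons.
6 × 4 × 4 × 2 × 2 = 384.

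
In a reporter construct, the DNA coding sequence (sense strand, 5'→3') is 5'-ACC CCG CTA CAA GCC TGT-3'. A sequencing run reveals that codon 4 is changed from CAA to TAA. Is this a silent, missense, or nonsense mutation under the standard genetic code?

nonsense

Position 10 falls in codon 4: CAA → Gln.
After the substitution the codon is TAA → Stop.
The new codon is a stop codon, so this is a nonsense mutation.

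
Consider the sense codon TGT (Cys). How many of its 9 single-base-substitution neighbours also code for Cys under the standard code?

1

Position 1: none → 0 synonymous.
Position 2: none → 0 synonymous.
Position 3: TGC → 1 synonymous.
Total: 0 + 0 + 1 = 1.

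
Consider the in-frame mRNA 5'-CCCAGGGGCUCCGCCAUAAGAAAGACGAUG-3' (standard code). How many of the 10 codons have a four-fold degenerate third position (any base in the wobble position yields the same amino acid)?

Codon 1 CCC (Pro): third position 4-fold.
Codon 2 AGG (Arg): third position 2-fold.
Codon 3 GGC (Gly): third position 4-fold.
Codon 4 UCC (Ser): third position 4-fold.
Codon 5 GCC (Ala): third position 4-fold.
Codon 6 AUA (Ile): third position 3-fold.
Codon 7 AGA (Arg): third position 2-fold.
Codon 8 AAG (Lys): third position 2-fold.
Codon 9 ACG (Thr): third position 4-fold.
Codon 10 AUG (Met): third position 1-fold.
Four-fold degenerate third positions: 5.

5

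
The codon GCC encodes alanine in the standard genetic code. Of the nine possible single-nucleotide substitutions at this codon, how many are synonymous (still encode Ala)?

Position 1: none → 0 synonymous.
Position 2: none → 0 synonymous.
Position 3: GCT, GCA, GCG → 3 synonymous.
Total: 0 + 0 + 3 = 3.

3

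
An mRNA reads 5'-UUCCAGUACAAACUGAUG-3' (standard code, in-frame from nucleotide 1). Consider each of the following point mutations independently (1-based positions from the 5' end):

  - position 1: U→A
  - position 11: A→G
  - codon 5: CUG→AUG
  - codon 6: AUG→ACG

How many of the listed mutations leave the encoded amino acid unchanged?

0

Codon 1: UUC (Phe) → AUC (Ile) — missense.
Codon 4: AAA (Lys) → AGA (Arg) — missense.
Codon 5: CUG (Leu) → AUG (Met) — missense.
Codon 6: AUG (Met) → ACG (Thr) — missense.
Synonymous: 0 of 4.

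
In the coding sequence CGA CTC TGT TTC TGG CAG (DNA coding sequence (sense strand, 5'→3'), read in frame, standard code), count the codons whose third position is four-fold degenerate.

2

Codon 1 CGA (Arg): third position 4-fold.
Codon 2 CTC (Leu): third position 4-fold.
Codon 3 TGT (Cys): third position 2-fold.
Codon 4 TTC (Phe): third position 2-fold.
Codon 5 TGG (Trp): third position 1-fold.
Codon 6 CAG (Gln): third position 2-fold.
Four-fold degenerate third positions: 2.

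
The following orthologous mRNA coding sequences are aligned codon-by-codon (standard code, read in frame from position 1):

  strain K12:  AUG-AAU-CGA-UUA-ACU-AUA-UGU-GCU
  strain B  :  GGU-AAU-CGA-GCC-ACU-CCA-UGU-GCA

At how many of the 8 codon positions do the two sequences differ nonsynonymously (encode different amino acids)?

Codon 1: AUG Met / GGU Gly — nonsynonymous.
Codon 2: AAU Asn / AAU Asn — identical.
Codon 3: CGA Arg / CGA Arg — identical.
Codon 4: UUA Leu / GCC Ala — nonsynonymous.
Codon 5: ACU Thr / ACU Thr — identical.
Codon 6: AUA Ile / CCA Pro — nonsynonymous.
Codon 7: UGU Cys / UGU Cys — identical.
Codon 8: GCU Ala / GCA Ala — synonymous.
Nonsynonymous differences: 3.

3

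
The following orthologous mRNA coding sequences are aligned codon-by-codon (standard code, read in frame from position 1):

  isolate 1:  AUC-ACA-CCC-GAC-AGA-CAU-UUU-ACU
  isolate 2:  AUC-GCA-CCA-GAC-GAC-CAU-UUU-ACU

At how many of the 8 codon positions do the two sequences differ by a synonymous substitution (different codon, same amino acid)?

1

Codon 1: AUC Ile / AUC Ile — identical.
Codon 2: ACA Thr / GCA Ala — nonsynonymous.
Codon 3: CCC Pro / CCA Pro — synonymous.
Codon 4: GAC Asp / GAC Asp — identical.
Codon 5: AGA Arg / GAC Asp — nonsynonymous.
Codon 6: CAU His / CAU His — identical.
Codon 7: UUU Phe / UUU Phe — identical.
Codon 8: ACU Thr / ACU Thr — identical.
Synonymous differences: 1.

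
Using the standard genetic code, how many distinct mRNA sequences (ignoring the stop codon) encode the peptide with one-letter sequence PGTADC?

1024

Pro: 4 codons.
Gly: 4 codons.
Thr: 4 codons.
Ala: 4 codons.
Asp: 2 codons.
Cys: 2 codons.
4 × 4 × 4 × 4 × 2 × 2 = 1024.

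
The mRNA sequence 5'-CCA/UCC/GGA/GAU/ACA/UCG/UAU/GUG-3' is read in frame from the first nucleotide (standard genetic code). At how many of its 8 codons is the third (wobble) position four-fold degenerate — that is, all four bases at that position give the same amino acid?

6

Codon 1 CCA (Pro): third position 4-fold.
Codon 2 UCC (Ser): third position 4-fold.
Codon 3 GGA (Gly): third position 4-fold.
Codon 4 GAU (Asp): third position 2-fold.
Codon 5 ACA (Thr): third position 4-fold.
Codon 6 UCG (Ser): third position 4-fold.
Codon 7 UAU (Tyr): third position 2-fold.
Codon 8 GUG (Val): third position 4-fold.
Four-fold degenerate third positions: 6.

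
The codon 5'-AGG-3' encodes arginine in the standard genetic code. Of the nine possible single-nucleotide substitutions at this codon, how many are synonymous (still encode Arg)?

Position 1: CGG → 1 synonymous.
Position 2: none → 0 synonymous.
Position 3: AGA → 1 synonymous.
Total: 1 + 0 + 1 = 2.

2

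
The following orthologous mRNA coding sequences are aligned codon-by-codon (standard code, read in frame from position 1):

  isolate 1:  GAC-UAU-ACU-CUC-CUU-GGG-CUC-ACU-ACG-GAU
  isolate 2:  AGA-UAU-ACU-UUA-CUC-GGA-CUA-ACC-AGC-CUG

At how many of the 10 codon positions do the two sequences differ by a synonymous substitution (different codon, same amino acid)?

Codon 1: GAC Asp / AGA Arg — nonsynonymous.
Codon 2: UAU Tyr / UAU Tyr — identical.
Codon 3: ACU Thr / ACU Thr — identical.
Codon 4: CUC Leu / UUA Leu — synonymous.
Codon 5: CUU Leu / CUC Leu — synonymous.
Codon 6: GGG Gly / GGA Gly — synonymous.
Codon 7: CUC Leu / CUA Leu — synonymous.
Codon 8: ACU Thr / ACC Thr — synonymous.
Codon 9: ACG Thr / AGC Ser — nonsynonymous.
Codon 10: GAU Asp / CUG Leu — nonsynonymous.
Synonymous differences: 5.

5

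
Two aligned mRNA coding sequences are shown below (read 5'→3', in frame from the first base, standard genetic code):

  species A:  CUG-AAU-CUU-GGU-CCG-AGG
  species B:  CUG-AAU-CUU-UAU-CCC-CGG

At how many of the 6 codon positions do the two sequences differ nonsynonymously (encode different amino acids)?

1

Codon 1: CUG Leu / CUG Leu — identical.
Codon 2: AAU Asn / AAU Asn — identical.
Codon 3: CUU Leu / CUU Leu — identical.
Codon 4: GGU Gly / UAU Tyr — nonsynonymous.
Codon 5: CCG Pro / CCC Pro — synonymous.
Codon 6: AGG Arg / CGG Arg — synonymous.
Nonsynonymous differences: 1.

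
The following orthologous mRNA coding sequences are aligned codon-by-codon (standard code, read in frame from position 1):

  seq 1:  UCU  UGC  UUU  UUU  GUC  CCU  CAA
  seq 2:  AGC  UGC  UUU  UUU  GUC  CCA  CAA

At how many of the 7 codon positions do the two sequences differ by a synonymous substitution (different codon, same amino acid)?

Codon 1: UCU Ser / AGC Ser — synonymous.
Codon 2: UGC Cys / UGC Cys — identical.
Codon 3: UUU Phe / UUU Phe — identical.
Codon 4: UUU Phe / UUU Phe — identical.
Codon 5: GUC Val / GUC Val — identical.
Codon 6: CCU Pro / CCA Pro — synonymous.
Codon 7: CAA Gln / CAA Gln — identical.
Synonymous differences: 2.

2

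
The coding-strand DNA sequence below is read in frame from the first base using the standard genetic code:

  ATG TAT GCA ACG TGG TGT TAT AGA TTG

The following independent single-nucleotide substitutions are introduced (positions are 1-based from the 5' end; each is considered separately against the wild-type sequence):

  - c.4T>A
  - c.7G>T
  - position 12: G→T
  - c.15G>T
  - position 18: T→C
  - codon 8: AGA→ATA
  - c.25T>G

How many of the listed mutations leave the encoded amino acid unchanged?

Codon 2: TAT (Tyr) → AAT (Asn) — missense.
Codon 3: GCA (Ala) → TCA (Ser) — missense.
Codon 4: ACG (Thr) → ACT (Thr) — synonymous.
Codon 5: TGG (Trp) → TGT (Cys) — missense.
Codon 6: TGT (Cys) → TGC (Cys) — synonymous.
Codon 8: AGA (Arg) → ATA (Ile) — missense.
Codon 9: TTG (Leu) → GTG (Val) — missense.
Synonymous: 2 of 7.

2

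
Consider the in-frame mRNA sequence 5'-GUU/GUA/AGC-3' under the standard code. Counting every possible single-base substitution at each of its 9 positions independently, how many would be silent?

Codon 1 (GUU, Val): 3 synonymous substitutions.
Codon 2 (GUA, Val): 3 synonymous substitutions.
Codon 3 (AGC, Ser): 1 synonymous substitution.
Total: 3 + 3 + 1 = 7.

7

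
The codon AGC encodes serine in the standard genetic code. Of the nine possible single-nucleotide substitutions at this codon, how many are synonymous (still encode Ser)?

Position 1: none → 0 synonymous.
Position 2: none → 0 synonymous.
Position 3: AGU → 1 synonymous.
Total: 0 + 0 + 1 = 1.

1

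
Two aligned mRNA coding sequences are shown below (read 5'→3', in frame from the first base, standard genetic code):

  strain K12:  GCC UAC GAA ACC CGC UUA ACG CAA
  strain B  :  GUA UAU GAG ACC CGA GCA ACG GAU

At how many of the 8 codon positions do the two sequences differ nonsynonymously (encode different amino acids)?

3

Codon 1: GCC Ala / GUA Val — nonsynonymous.
Codon 2: UAC Tyr / UAU Tyr — synonymous.
Codon 3: GAA Glu / GAG Glu — synonymous.
Codon 4: ACC Thr / ACC Thr — identical.
Codon 5: CGC Arg / CGA Arg — synonymous.
Codon 6: UUA Leu / GCA Ala — nonsynonymous.
Codon 7: ACG Thr / ACG Thr — identical.
Codon 8: CAA Gln / GAU Asp — nonsynonymous.
Nonsynonymous differences: 3.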